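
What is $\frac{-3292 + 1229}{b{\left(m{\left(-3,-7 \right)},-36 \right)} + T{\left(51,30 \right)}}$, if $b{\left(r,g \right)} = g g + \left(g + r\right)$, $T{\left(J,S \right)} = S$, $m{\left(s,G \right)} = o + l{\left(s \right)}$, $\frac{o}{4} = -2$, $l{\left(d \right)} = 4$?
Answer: $- \frac{2063}{1286} \approx -1.6042$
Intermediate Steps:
$o = -8$ ($o = 4 \left(-2\right) = -8$)
$m{\left(s,G \right)} = -4$ ($m{\left(s,G \right)} = -8 + 4 = -4$)
$b{\left(r,g \right)} = g + r + g^{2}$ ($b{\left(r,g \right)} = g^{2} + \left(g + r\right) = g + r + g^{2}$)
$\frac{-3292 + 1229}{b{\left(m{\left(-3,-7 \right)},-36 \right)} + T{\left(51,30 \right)}} = \frac{-3292 + 1229}{\left(-36 - 4 + \left(-36\right)^{2}\right) + 30} = - \frac{2063}{\left(-36 - 4 + 1296\right) + 30} = - \frac{2063}{1256 + 30} = - \frac{2063}{1286}$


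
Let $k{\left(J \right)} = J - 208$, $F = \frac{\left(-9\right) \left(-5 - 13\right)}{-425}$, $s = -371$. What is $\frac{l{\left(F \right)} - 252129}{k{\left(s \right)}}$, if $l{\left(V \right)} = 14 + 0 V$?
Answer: $\frac{252115}{579} \approx 435.43$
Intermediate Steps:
$F = - \frac{162}{425}$ ($F = \left(-9\right) \left(-18\right) \left(- \frac{1}{425}\right) = 162 \left(- \frac{1}{425}\right) = - \frac{162}{425} \approx -0.38118$)
$l{\left(V \right)} = 14$ ($l{\left(V \right)} = 14 + 0 = 14$)
$k{\left(J \right)} = -208 + J$ ($k{\left(J \right)} = J - 208 = -208 + J$)
$\frac{l{\left(F \right)} - 252129}{k{\left(s \right)}} = \frac{14 - 252129}{-208 - 371} = - \frac{252115}{-579} = \left(-252115\right) \left(- \frac{1}{579}\right) = \frac{252115}{579}$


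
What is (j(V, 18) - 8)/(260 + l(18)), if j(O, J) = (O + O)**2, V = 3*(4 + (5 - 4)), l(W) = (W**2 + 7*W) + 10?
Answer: 223/180 ≈ 1.2389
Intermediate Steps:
l(W) = 10 + W**2 + 7*W
V = 15 (V = 3*(4 + 1) = 3*5 = 15)
j(O, J) = 4*O**2 (j(O, J) = (2*O)**2 = 4*O**2)
(j(V, 18) - 8)/(260 + l(18)) = (4*15**2 - 8)/(260 + (10 + 18**2 + 7*18)) = (4*225 - 8)/(260 + (10 + 324 + 126)) = (900 - 8)/(260 + 460) = 892/720 = 892*(1/720) = 223/180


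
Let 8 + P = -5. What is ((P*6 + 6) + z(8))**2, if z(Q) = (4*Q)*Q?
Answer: 33856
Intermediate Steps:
P = -13 (P = -8 - 5 = -13)
z(Q) = 4*Q**2
((P*6 + 6) + z(8))**2 = ((-13*6 + 6) + 4*8**2)**2 = ((-78 + 6) + 4*64)**2 = (-72 + 256)**2 = 184**2 = 33856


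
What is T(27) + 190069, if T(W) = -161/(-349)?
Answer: 66334242/349 ≈ 1.9007e+5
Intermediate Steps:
T(W) = 161/349 (T(W) = -161*(-1/349) = 161/349)
T(27) + 190069 = 161/349 + 190069 = 66334242/349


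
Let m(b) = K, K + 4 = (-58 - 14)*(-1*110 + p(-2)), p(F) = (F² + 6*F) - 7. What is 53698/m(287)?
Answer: 26849/4498 ≈ 5.9691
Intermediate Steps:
p(F) = -7 + F² + 6*F
K = 8996 (K = -4 + (-58 - 14)*(-1*110 + (-7 + (-2)² + 6*(-2))) = -4 - 72*(-110 + (-7 + 4 - 12)) = -4 - 72*(-110 - 15) = -4 - 72*(-125) = -4 + 9000 = 8996)
m(b) = 8996
53698/m(287) = 53698/8996 = 53698*(1/8996) = 26849/4498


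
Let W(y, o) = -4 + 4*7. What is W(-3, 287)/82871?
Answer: 24/82871 ≈ 0.00028961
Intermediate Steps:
W(y, o) = 24 (W(y, o) = -4 + 28 = 24)
W(-3, 287)/82871 = 24/82871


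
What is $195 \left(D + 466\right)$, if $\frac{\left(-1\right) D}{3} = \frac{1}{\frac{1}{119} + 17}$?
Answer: $\frac{183851265}{2024} \approx 90836.0$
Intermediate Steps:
$D = - \frac{357}{2024}$ ($D = - \frac{3}{\frac{1}{119} + 17} = - \frac{3}{\frac{2024}{119}} = \left(-3\right) \frac{119}{2024} = - \frac{357}{2024} \approx -0.17638$)
$195 \left(D + 466\right) = 195 \left(- \frac{357}{2024} + 466\right) = 195 \cdot \frac{942827}{2024} = \frac{183851265}{2024}$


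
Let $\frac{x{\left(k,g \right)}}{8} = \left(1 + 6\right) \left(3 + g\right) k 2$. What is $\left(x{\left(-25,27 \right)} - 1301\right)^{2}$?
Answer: $7276260601$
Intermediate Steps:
$x{\left(k,g \right)} = 16 k \left(21 + 7 g\right)$ ($x{\left(k,g \right)} = 8 \left(1 + 6\right) \left(3 + g\right) k 2 = 8 \cdot 7 \left(3 + g\right) k 2 = 8 \left(21 + 7 g\right) k 2 = 8 k \left(21 + 7 g\right) 2 = 8 \cdot 2 k \left(21 + 7 g\right) = 16 k \left(21 + 7 g\right)$)
$\left(x{\left(-25,27 \right)} - 1301\right)^{2} = \left(112 \left(-25\right) \left(3 + 27\right) - 1301\right)^{2} = \left(112 \left(-25\right) 30 - 1301\right)^{2} = \left(-84000 - 1301\right)^{2} = \left(-85301\right)^{2} = 7276260601$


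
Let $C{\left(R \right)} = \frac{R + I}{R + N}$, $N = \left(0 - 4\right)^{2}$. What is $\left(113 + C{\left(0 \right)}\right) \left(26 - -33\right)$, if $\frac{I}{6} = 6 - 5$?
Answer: $\frac{53513}{8} \approx 6689.1$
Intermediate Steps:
$I = 6$ ($I = 6 \left(6 - 5\right) = 6 \cdot 1 = 6$)
$N = 16$ ($N = \left(-4\right)^{2} = 16$)
$C{\left(R \right)} = \frac{6 + R}{16 + R}$ ($C{\left(R \right)} = \frac{R + 6}{R + 16} = \frac{6 + R}{16 + R}$)
$\left(113 + C{\left(0 \right)}\right) \left(26 - -33\right) = \left(113 + \frac{6 + 0}{16 + 0}\right) \left(26 - -33\right) = \left(113 + \frac{1}{16} \cdot 6\right) \left(26 + 33\right) = \left(113 + \frac{1}{16} \cdot 6\right) 59 = \left(113 + \frac{3}{8}\right) 59 = \frac{907}{8} \cdot 59 = \frac{53513}{8}$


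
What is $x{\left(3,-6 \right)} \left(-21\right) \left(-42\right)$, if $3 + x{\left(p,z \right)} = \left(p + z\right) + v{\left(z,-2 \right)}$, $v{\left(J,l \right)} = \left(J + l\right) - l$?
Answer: $-10584$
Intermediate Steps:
$v{\left(J,l \right)} = J$
$x{\left(p,z \right)} = -3 + p + 2 z$ ($x{\left(p,z \right)} = -3 + \left(\left(p + z\right) + z\right) = -3 + \left(p + 2 z\right) = -3 + p + 2 z$)
$x{\left(3,-6 \right)} \left(-21\right) \left(-42\right) = \left(-3 + 3 + 2 \left(-6\right)\right) \left(-21\right) \left(-42\right) = \left(-3 + 3 - 12\right) \left(-21\right) \left(-42\right) = \left(-12\right) \left(-21\right) \left(-42\right) = 252 \left(-42\right) = -10584$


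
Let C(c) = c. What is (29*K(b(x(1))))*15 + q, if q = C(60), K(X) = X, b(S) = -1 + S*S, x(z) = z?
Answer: 60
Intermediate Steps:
b(S) = -1 + S²
q = 60
(29*K(b(x(1))))*15 + q = (29*(-1 + 1²))*15 + 60 = (29*(-1 + 1))*15 + 60 = (29*0)*15 + 60 = 0*15 + 60 = 0 + 60 = 60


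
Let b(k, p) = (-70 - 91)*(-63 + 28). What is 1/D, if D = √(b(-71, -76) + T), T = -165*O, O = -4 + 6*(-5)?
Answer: √11245/11245 ≈ 0.0094302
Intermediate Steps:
O = -34 (O = -4 - 30 = -34)
b(k, p) = 5635 (b(k, p) = -161*(-35) = 5635)
T = 5610 (T = -165*(-34) = 5610)
D = √11245 (D = √(5635 + 5610) = √11245 ≈ 106.04)
1/D = 1/(√11245) = √11245/11245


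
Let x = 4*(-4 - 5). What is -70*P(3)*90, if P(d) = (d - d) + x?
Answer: 226800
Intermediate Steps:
x = -36 (x = 4*(-9) = -36)
P(d) = -36 (P(d) = (d - d) - 36 = 0 - 36 = -36)
-70*P(3)*90 = -70*(-36)*90 = 2520*90 = 226800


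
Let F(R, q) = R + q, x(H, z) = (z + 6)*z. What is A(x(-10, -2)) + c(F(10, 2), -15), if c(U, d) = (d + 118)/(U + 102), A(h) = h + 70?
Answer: 7171/114 ≈ 62.904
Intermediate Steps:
x(H, z) = z*(6 + z) (x(H, z) = (6 + z)*z = z*(6 + z))
A(h) = 70 + h
c(U, d) = (118 + d)/(102 + U)
A(x(-10, -2)) + c(F(10, 2), -15) = (70 - 2*(6 - 2)) + (118 - 15)/(102 + (10 + 2)) = (70 - 2*4) + 103/(102 + 12) = (70 - 8) + 103/114 = 62 + (1/114)*103 = 62 + 103/114 = 7171/114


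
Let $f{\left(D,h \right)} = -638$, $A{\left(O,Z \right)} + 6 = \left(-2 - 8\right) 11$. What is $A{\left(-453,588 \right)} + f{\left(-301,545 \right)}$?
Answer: $-754$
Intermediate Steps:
$A{\left(O,Z \right)} = -116$ ($A{\left(O,Z \right)} = -6 + \left(-2 - 8\right) 11 = -6 - 110 = -116$)
$A{\left(-453,588 \right)} + f{\left(-301,545 \right)} = -116 - 638 = -754$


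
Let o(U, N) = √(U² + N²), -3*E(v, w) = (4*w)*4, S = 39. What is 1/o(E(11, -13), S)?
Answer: 3*√337/4381 ≈ 0.012571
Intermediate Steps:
E(v, w) = -16*w/3 (E(v, w) = -4*w*4/3 = -16*w/3)
o(U, N) = √(N² + U²)
1/o(E(11, -13), S) = 1/(√(39² + (-16/3*(-13))²)) = 1/(√(1521 + (208/3)²)) = 1/(√(1521 + 43264/9)) = 1/(√(56953/9)) = 1/(13*√337/3) = 3*√337/4381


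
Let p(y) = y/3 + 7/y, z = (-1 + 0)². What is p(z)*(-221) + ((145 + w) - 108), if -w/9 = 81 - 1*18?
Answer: -6452/3 ≈ -2150.7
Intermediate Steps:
w = -567 (w = -9*(81 - 1*18) = -9*(81 - 18) = -9*63 = -567)
z = 1 (z = (-1)² = 1)
p(y) = 7/y + y/3 (p(y) = y*(⅓) + 7/y = y/3 + 7/y = 7/y + y/3)
p(z)*(-221) + ((145 + w) - 108) = (7/1 + (⅓)*1)*(-221) + ((145 - 567) - 108) = (7*1 + ⅓)*(-221) + (-422 - 108) = (7 + ⅓)*(-221) - 530 = (22/3)*(-221) - 530 = -4862/3 - 530 = -6452/3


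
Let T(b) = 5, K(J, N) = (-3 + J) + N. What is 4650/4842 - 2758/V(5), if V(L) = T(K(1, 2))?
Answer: -2221831/4035 ≈ -550.64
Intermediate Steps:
K(J, N) = -3 + J + N
V(L) = 5
4650/4842 - 2758/V(5) = 4650/4842 - 2758/5 = 4650*(1/4842) - 2758*⅕ = 775/807 - 2758/5 = -2221831/4035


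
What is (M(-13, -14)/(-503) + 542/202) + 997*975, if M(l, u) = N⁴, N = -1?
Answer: 49384462437/50803 ≈ 9.7208e+5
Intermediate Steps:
M(l, u) = 1 (M(l, u) = (-1)⁴ = 1)
(M(-13, -14)/(-503) + 542/202) + 997*975 = (1/(-503) + 542/202) + 997*975 = (1*(-1/503) + 542*(1/202)) + 972075 = (-1/503 + 271/101) + 972075 = 136212/50803 + 972075 = 49384462437/50803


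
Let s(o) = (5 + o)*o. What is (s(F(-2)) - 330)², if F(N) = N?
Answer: 112896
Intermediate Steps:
s(o) = o*(5 + o)
(s(F(-2)) - 330)² = (-2*(5 - 2) - 330)² = (-2*3 - 330)² = (-6 - 330)² = (-336)² = 112896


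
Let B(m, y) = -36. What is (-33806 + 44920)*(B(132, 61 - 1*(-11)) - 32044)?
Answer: -356537120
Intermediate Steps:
(-33806 + 44920)*(B(132, 61 - 1*(-11)) - 32044) = (-33806 + 44920)*(-36 - 32044) = 11114*(-32080) = -356537120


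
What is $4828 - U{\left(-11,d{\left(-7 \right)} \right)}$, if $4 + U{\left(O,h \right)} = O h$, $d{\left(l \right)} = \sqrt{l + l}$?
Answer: $4832 + 11 i \sqrt{14} \approx 4832.0 + 41.158 i$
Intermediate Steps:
$d{\left(l \right)} = \sqrt{2} \sqrt{l}$ ($d{\left(l \right)} = \sqrt{2 l} = \sqrt{2} \sqrt{l}$)
$U{\left(O,h \right)} = -4 + O h$
$4828 - U{\left(-11,d{\left(-7 \right)} \right)} = 4828 - \left(-4 - 11 \sqrt{2} \sqrt{-7}\right) = 4828 - \left(-4 - 11 \sqrt{2} i \sqrt{7}\right) = 4828 - \left(-4 - 11 i \sqrt{14}\right) = 4828 + \left(4 + 11 i \sqrt{14}\right) = 4832 + 11 i \sqrt{14}$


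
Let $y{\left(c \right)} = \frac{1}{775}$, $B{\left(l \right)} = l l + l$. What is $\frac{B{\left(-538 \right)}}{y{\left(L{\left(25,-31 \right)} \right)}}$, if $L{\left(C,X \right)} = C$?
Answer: $223902150$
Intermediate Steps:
$B{\left(l \right)} = l + l^{2}$ ($B{\left(l \right)} = l^{2} + l = l + l^{2}$)
$y{\left(c \right)} = \frac{1}{775}$
$\frac{B{\left(-538 \right)}}{y{\left(L{\left(25,-31 \right)} \right)}} = - 538 \left(1 - 538\right) \frac{1}{\frac{1}{775}} = \left(-538\right) \left(-537\right) 775 = 288906 \cdot 775 = 223902150$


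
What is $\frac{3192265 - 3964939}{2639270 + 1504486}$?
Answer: $- \frac{128779}{690626} \approx -0.18647$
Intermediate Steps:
$\frac{3192265 - 3964939}{2639270 + 1504486} = - \frac{772674}{4143756} = \left(-772674\right) \frac{1}{4143756} = - \frac{128779}{690626}$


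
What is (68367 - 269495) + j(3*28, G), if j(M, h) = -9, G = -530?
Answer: -201137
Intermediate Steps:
(68367 - 269495) + j(3*28, G) = (68367 - 269495) - 9 = -201128 - 9 = -201137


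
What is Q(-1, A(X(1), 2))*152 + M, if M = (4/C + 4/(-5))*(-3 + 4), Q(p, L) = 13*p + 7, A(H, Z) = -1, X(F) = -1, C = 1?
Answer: -4544/5 ≈ -908.80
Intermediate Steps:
Q(p, L) = 7 + 13*p
M = 16/5 (M = (4/1 + 4/(-5))*(-3 + 4) = (4*1 + 4*(-⅕))*1 = (4 - ⅘)*1 = (16/5)*1 = 16/5 ≈ 3.2000)
Q(-1, A(X(1), 2))*152 + M = (7 + 13*(-1))*152 + 16/5 = (7 - 13)*152 + 16/5 = -6*152 + 16/5 = -912 + 16/5 = -4544/5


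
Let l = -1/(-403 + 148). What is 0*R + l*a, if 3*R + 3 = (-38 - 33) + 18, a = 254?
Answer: 254/255 ≈ 0.99608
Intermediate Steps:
l = 1/255 (l = -1/(-255) = -1*(-1/255) = 1/255 ≈ 0.0039216)
R = -56/3 (R = -1 + ((-38 - 33) + 18)/3 = -1 + (-71 + 18)/3 = -1 + (⅓)*(-53) = -1 - 53/3 = -56/3 ≈ -18.667)
0*R + l*a = 0*(-56/3) + (1/255)*254 = 0 + 254/255 = 254/255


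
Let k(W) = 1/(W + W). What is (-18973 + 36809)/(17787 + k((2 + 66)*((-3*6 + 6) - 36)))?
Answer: 116433408/116113535 ≈ 1.0028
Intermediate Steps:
k(W) = 1/(2*W)
(-18973 + 36809)/(17787 + k((2 + 66)*((-3*6 + 6) - 36))) = (-18973 + 36809)/(17787 + 1/(2*(((2 + 66)*((-3*6 + 6) - 36))))) = 17836/(17787 + 1/(2*((68*((-18 + 6) - 36))))) = 17836/(17787 + 1/(2*((68*(-12 - 36))))) = 17836/(17787 + 1/(2*((68*(-48))))) = 17836/(17787 + (½)/(-3264)) = 17836/(17787 + (½)*(-1/3264)) = 17836/(17787 - 1/6528) = 17836/(116113535/6528) = 17836*(6528/116113535) = 116433408/116113535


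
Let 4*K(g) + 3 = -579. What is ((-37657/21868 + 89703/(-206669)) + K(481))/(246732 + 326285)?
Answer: -667322343923/2589714627956764 ≈ -0.00025768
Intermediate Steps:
K(g) = -291/2 (K(g) = -¾ + (¼)*(-579) = -¾ - 579/4 = -291/2)
((-37657/21868 + 89703/(-206669)) + K(481))/(246732 + 326285) = ((-37657/21868 + 89703/(-206669)) - 291/2)/(246732 + 326285) = ((-37657*1/21868 + 89703*(-1/206669)) - 291/2)/573017 = ((-37657/21868 - 89703/206669) - 291/2)*(1/573017) = (-9744159737/4519437692 - 291/2)*(1/573017) = -667322343923/4519437692*1/573017 = -667322343923/2589714627956764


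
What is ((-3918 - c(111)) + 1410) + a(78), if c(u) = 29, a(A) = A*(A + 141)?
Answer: 14545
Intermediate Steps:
a(A) = A*(141 + A)
((-3918 - c(111)) + 1410) + a(78) = ((-3918 - 1*29) + 1410) + 78*(141 + 78) = ((-3918 - 29) + 1410) + 78*219 = (-3947 + 1410) + 17082 = -2537 + 17082 = 14545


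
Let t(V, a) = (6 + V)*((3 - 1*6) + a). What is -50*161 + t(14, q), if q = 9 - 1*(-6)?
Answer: -7810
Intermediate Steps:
q = 15 (q = 9 + 6 = 15)
t(V, a) = (-3 + a)*(6 + V) (t(V, a) = (6 + V)*((3 - 6) + a) = (6 + V)*(-3 + a) = (-3 + a)*(6 + V))
-50*161 + t(14, q) = -50*161 + (-18 - 3*14 + 6*15 + 14*15) = -8050 + (-18 - 42 + 90 + 210) = -8050 + 240 = -7810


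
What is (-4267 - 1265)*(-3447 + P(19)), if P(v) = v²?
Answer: 17071752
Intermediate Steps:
(-4267 - 1265)*(-3447 + P(19)) = (-4267 - 1265)*(-3447 + 19²) = -5532*(-3447 + 361) = -5532*(-3086) = 17071752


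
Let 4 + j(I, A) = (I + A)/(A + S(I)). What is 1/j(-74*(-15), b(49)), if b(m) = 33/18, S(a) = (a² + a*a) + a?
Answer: -14791871/59160813 ≈ -0.25003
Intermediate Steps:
S(a) = a + 2*a² (S(a) = (a² + a²) + a = 2*a² + a = a + 2*a²)
b(m) = 11/6 (b(m) = 33*(1/18) = 11/6)
j(I, A) = -4 + (A + I)/(A + I*(1 + 2*I)) (j(I, A) = -4 + (I + A)/(A + I*(1 + 2*I)) = -4 + (A + I)/(A + I*(1 + 2*I)))
1/j(-74*(-15), b(49)) = 1/((-74*(-15) - 3*11/6 - 4*(-74*(-15))*(1 + 2*(-74*(-15))))/(11/6 + (-74*(-15))*(1 + 2*(-74*(-15))))) = 1/((1110 - 11/2 - 4*1110*(1 + 2*1110))/(11/6 + 1110*(1 + 2*1110))) = 1/((1110 - 11/2 - 4*1110*(1 + 2220))/(11/6 + 1110*(1 + 2220))) = 1/((1110 - 11/2 - 4*1110*2221)/(11/6 + 1110*2221)) = 1/((1110 - 11/2 - 9861240)/(11/6 + 2465310)) = 1/(-19720271/2/(14791871/6)) = 1/((6/14791871)*(-19720271/2)) = 1/(-59160813/14791871) = -14791871/59160813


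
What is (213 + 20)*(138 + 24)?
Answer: 37746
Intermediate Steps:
(213 + 20)*(138 + 24) = 233*162 = 37746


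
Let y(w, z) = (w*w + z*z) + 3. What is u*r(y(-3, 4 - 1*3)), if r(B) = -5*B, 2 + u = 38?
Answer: -2340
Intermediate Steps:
u = 36 (u = -2 + 38 = 36)
y(w, z) = 3 + w**2 + z**2 (y(w, z) = (w**2 + z**2) + 3 = 3 + w**2 + z**2)
u*r(y(-3, 4 - 1*3)) = 36*(-5*(3 + (-3)**2 + (4 - 1*3)**2)) = 36*(-5*(3 + 9 + (4 - 3)**2)) = 36*(-5*(3 + 9 + 1**2)) = 36*(-5*(3 + 9 + 1)) = 36*(-5*13) = 36*(-65) = -2340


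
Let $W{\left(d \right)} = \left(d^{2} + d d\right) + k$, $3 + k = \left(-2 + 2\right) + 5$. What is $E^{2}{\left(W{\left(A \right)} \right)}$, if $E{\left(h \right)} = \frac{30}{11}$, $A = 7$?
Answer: $\frac{900}{121} \approx 7.438$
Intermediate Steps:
$k = 2$ ($k = -3 + \left(\left(-2 + 2\right) + 5\right) = -3 + \left(0 + 5\right) = -3 + 5 = 2$)
$W{\left(d \right)} = 2 + 2 d^{2}$ ($W{\left(d \right)} = \left(d^{2} + d d\right) + 2 = \left(d^{2} + d^{2}\right) + 2 = 2 d^{2} + 2 = 2 + 2 d^{2}$)
$E{\left(h \right)} = \frac{30}{11}$ ($E{\left(h \right)} = 30 \cdot \frac{1}{11} = \frac{30}{11}$)
$E^{2}{\left(W{\left(A \right)} \right)} = \left(\frac{30}{11}\right)^{2} = \frac{900}{121}$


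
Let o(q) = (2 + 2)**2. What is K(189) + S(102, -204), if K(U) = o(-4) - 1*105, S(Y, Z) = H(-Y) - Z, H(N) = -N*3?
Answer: 421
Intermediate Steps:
H(N) = -3*N
o(q) = 16 (o(q) = 4**2 = 16)
S(Y, Z) = -Z + 3*Y (S(Y, Z) = -(-3)*Y - Z = 3*Y - Z = -Z + 3*Y)
K(U) = -89 (K(U) = 16 - 1*105 = 16 - 105 = -89)
K(189) + S(102, -204) = -89 + (-1*(-204) + 3*102) = -89 + (204 + 306) = -89 + 510 = 421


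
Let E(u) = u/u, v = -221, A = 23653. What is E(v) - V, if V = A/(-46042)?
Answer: 69695/46042 ≈ 1.5137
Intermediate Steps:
V = -23653/46042 (V = 23653/(-46042) = 23653*(-1/46042) = -23653/46042 ≈ -0.51373)
E(u) = 1
E(v) - V = 1 - 1*(-23653/46042) = 1 + 23653/46042 = 69695/46042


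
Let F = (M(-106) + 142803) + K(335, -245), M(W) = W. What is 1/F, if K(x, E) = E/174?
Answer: 174/24829033 ≈ 7.0079e-6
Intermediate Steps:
K(x, E) = E/174 (K(x, E) = E*(1/174) = E/174)
F = 24829033/174 (F = (-106 + 142803) + (1/174)*(-245) = 142697 - 245/174 = 24829033/174 ≈ 1.4270e+5)
1/F = 1/(24829033/174) = 174/24829033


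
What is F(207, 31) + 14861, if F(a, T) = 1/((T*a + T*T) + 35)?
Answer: 110164594/7413 ≈ 14861.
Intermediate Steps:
F(a, T) = 1/(35 + T² + T*a) (F(a, T) = 1/((T*a + T²) + 35) = 1/((T² + T*a) + 35) = 1/(35 + T² + T*a))
F(207, 31) + 14861 = 1/(35 + 31² + 31*207) + 14861 = 1/(35 + 961 + 6417) + 14861 = 1/7413 + 14861 = 110164594/7413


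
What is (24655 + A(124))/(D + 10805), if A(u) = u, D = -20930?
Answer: -24779/10125 ≈ -2.4473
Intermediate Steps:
(24655 + A(124))/(D + 10805) = (24655 + 124)/(-20930 + 10805) = 24779/(-10125) = 24779*(-1/10125) = -24779/10125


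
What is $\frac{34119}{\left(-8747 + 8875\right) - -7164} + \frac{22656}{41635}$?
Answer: $\frac{1585752117}{303602420} \approx 5.2231$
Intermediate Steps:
$\frac{34119}{\left(-8747 + 8875\right) - -7164} + \frac{22656}{41635} = \frac{34119}{128 + 7164} + 22656 \cdot \frac{1}{41635} = \frac{34119}{7292} + \frac{22656}{41635} = \frac{1585752117}{303602420}$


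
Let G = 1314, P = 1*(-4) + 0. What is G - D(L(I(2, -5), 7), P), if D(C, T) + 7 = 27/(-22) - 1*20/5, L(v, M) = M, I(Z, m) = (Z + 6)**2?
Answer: 29177/22 ≈ 1326.2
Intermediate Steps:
I(Z, m) = (6 + Z)**2
P = -4 (P = -4 + 0 = -4)
D(C, T) = -269/22 (D(C, T) = -7 + (27/(-22) - 1*20/5) = -7 + (27*(-1/22) - 20*1/5) = -7 + (-27/22 - 4) = -7 - 115/22 = -269/22)
G - D(L(I(2, -5), 7), P) = 1314 - 1*(-269/22) = 1314 + 269/22 = 29177/22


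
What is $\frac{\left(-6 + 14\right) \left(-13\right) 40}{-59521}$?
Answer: $\frac{4160}{59521} \approx 0.069891$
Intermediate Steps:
$\frac{\left(-6 + 14\right) \left(-13\right) 40}{-59521} = 8 \left(-13\right) 40 \left(- \frac{1}{59521}\right) = \left(-104\right) 40 \left(- \frac{1}{59521}\right) = \left(-4160\right) \left(- \frac{1}{59521}\right) = \frac{4160}{59521}$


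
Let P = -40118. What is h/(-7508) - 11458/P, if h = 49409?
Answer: -948081799/150602972 ≈ -6.2952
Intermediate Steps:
h/(-7508) - 11458/P = 49409/(-7508) - 11458/(-40118) = 49409*(-1/7508) - 11458*(-1/40118) = -49409/7508 + 5729/20059 = -948081799/150602972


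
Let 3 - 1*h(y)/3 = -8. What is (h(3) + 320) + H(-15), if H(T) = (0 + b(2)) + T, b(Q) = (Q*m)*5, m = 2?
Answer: 358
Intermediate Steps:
b(Q) = 10*Q (b(Q) = (Q*2)*5 = (2*Q)*5 = 10*Q)
h(y) = 33 (h(y) = 9 - 3*(-8) = 9 + 24 = 33)
H(T) = 20 + T (H(T) = (0 + 10*2) + T = (0 + 20) + T = 20 + T)
(h(3) + 320) + H(-15) = (33 + 320) + (20 - 15) = 353 + 5 = 358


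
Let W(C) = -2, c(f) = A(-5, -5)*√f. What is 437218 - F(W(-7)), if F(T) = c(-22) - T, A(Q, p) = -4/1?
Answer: 437216 + 4*I*√22 ≈ 4.3722e+5 + 18.762*I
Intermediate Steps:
A(Q, p) = -4 (A(Q, p) = -4*1 = -4)
c(f) = -4*√f
F(T) = -T - 4*I*√22 (F(T) = -4*I*√22 - T = -T - 4*I*√22)
437218 - F(W(-7)) = 437218 - (-1*(-2) - 4*I*√22) = 437218 - (2 - 4*I*√22) = 437218 + (-2 + 4*I*√22) = 437216 + 4*I*√22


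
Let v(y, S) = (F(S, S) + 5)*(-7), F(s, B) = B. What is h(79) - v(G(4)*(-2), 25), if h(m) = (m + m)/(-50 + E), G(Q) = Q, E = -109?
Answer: 33232/159 ≈ 209.01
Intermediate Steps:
v(y, S) = -35 - 7*S (v(y, S) = (S + 5)*(-7) = (5 + S)*(-7) = -35 - 7*S)
h(m) = -2*m/159 (h(m) = (m + m)/(-50 - 109) = (2*m)/(-159) = (2*m)*(-1/159) = -2*m/159)
h(79) - v(G(4)*(-2), 25) = -2/159*79 - (-35 - 7*25) = -158/159 - (-35 - 175) = -158/159 - 1*(-210) = -158/159 + 210 = 33232/159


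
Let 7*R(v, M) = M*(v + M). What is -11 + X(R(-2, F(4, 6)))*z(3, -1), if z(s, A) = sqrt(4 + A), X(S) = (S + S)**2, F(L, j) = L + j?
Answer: -11 + 25600*sqrt(3)/49 ≈ 893.91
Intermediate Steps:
R(v, M) = M*(M + v)/7 (R(v, M) = (M*(v + M))/7 = (M*(M + v))/7 = M*(M + v)/7)
X(S) = 4*S**2 (X(S) = (2*S)**2 = 4*S**2)
-11 + X(R(-2, F(4, 6)))*z(3, -1) = -11 + (4*((4 + 6)*((4 + 6) - 2)/7)**2)*sqrt(4 - 1) = -11 + (4*((1/7)*10*(10 - 2))**2)*sqrt(3) = -11 + (4*((1/7)*10*8)**2)*sqrt(3) = -11 + (4*(80/7)**2)*sqrt(3) = -11 + (4*(6400/49))*sqrt(3) = -11 + 25600*sqrt(3)/49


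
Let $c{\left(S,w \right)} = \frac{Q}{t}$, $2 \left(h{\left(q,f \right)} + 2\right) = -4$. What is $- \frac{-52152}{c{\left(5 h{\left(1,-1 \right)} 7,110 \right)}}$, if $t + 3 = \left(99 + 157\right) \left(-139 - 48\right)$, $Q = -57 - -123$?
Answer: $- \frac{416129500}{11} \approx -3.783 \cdot 10^{7}$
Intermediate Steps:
$Q = 66$ ($Q = -57 + 123 = 66$)
$h{\left(q,f \right)} = -4$ ($h{\left(q,f \right)} = -2 + \frac{1}{2} \left(-4\right) = -2 - 2 = -4$)
$t = -47875$ ($t = -3 + \left(99 + 157\right) \left(-139 - 48\right) = -3 + 256 \left(-187\right) = -3 - 47872 = -47875$)
$c{\left(S,w \right)} = - \frac{66}{47875}$ ($c{\left(S,w \right)} = \frac{66}{-47875} = 66 \left(- \frac{1}{47875}\right) = - \frac{66}{47875}$)
$- \frac{-52152}{c{\left(5 h{\left(1,-1 \right)} 7,110 \right)}} = - \frac{-52152}{- \frac{66}{47875}} = - \frac{\left(-52152\right) \left(-47875\right)}{66} = \left(-1\right) \frac{416129500}{11} = - \frac{416129500}{11}$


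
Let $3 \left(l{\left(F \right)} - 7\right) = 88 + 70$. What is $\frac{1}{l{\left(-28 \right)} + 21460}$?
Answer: $\frac{3}{64559} \approx 4.6469 \cdot 10^{-5}$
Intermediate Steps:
$l{\left(F \right)} = \frac{179}{3}$ ($l{\left(F \right)} = 7 + \frac{88 + 70}{3} = 7 + \frac{1}{3} \cdot 158 = 7 + \frac{158}{3} = \frac{179}{3}$)
$\frac{1}{l{\left(-28 \right)} + 21460} = \frac{1}{\frac{179}{3} + 21460} = \frac{1}{\frac{64559}{3}} = \frac{3}{64559}$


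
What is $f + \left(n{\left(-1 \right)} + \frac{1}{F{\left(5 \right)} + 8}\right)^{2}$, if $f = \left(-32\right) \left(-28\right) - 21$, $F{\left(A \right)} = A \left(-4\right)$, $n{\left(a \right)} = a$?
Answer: $\frac{126169}{144} \approx 876.17$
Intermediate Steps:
$F{\left(A \right)} = - 4 A$
$f = 875$ ($f = 896 - 21 = 875$)
$f + \left(n{\left(-1 \right)} + \frac{1}{F{\left(5 \right)} + 8}\right)^{2} = 875 + \left(-1 + \frac{1}{\left(-4\right) 5 + 8}\right)^{2} = 875 + \left(-1 + \frac{1}{-20 + 8}\right)^{2} = 875 + \left(-1 + \frac{1}{-12}\right)^{2} = 875 + \left(-1 - \frac{1}{12}\right)^{2} = 875 + \left(- \frac{13}{12}\right)^{2} = 875 + \frac{169}{144} = \frac{126169}{144}$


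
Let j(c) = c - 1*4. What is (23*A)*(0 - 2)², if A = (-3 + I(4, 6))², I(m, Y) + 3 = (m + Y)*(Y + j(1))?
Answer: 52992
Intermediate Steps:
j(c) = -4 + c (j(c) = c - 4 = -4 + c)
I(m, Y) = -3 + (-3 + Y)*(Y + m) (I(m, Y) = -3 + (m + Y)*(Y + (-4 + 1)) = -3 + (Y + m)*(Y - 3) = -3 + (Y + m)*(-3 + Y) = -3 + (-3 + Y)*(Y + m))
A = 576 (A = (-3 + (-3 + 6² - 3*6 - 3*4 + 6*4))² = (-3 + (-3 + 36 - 18 - 12 + 24))² = (-3 + 27)² = 24² = 576)
(23*A)*(0 - 2)² = (23*576)*(0 - 2)² = 13248*(-2)² = 13248*4 = 52992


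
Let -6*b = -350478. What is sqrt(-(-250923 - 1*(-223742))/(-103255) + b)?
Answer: sqrt(622772943621170)/103255 ≈ 241.69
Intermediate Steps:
b = 58413 (b = -1/6*(-350478) = 58413)
sqrt(-(-250923 - 1*(-223742))/(-103255) + b) = sqrt(-(-250923 - 1*(-223742))/(-103255) + 58413) = sqrt(-(-250923 + 223742)*(-1/103255) + 58413) = sqrt(-1*(-27181)*(-1/103255) + 58413) = sqrt(27181*(-1/103255) + 58413) = sqrt(-27181/103255 + 58413) = sqrt(6031407134/103255) = sqrt(622772943621170)/103255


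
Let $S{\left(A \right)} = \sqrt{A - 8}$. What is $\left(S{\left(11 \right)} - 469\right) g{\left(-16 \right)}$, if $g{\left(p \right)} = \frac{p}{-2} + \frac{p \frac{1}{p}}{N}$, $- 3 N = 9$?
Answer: $- \frac{10787}{3} + \frac{23 \sqrt{3}}{3} \approx -3582.4$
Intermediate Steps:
$N = -3$ ($N = \left(- \frac{1}{3}\right) 9 = -3$)
$g{\left(p \right)} = - \frac{1}{3} - \frac{p}{2}$ ($g{\left(p \right)} = \frac{p}{-2} + \frac{p \frac{1}{p}}{-3} = p \left(- \frac{1}{2}\right) + 1 \left(- \frac{1}{3}\right) = - \frac{p}{2} - \frac{1}{3} = - \frac{1}{3} - \frac{p}{2}$)
$S{\left(A \right)} = \sqrt{-8 + A}$
$\left(S{\left(11 \right)} - 469\right) g{\left(-16 \right)} = \left(\sqrt{-8 + 11} - 469\right) \left(- \frac{1}{3} - -8\right) = \left(\sqrt{3} - 469\right) \left(- \frac{1}{3} + 8\right) = \left(-469 + \sqrt{3}\right) \frac{23}{3} = - \frac{10787}{3} + \frac{23 \sqrt{3}}{3}$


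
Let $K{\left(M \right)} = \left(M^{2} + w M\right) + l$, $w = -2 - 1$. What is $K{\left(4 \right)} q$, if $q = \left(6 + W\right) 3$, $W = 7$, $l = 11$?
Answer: $585$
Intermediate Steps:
$w = -3$ ($w = -2 - 1 = -3$)
$K{\left(M \right)} = 11 + M^{2} - 3 M$ ($K{\left(M \right)} = \left(M^{2} - 3 M\right) + 11 = 11 + M^{2} - 3 M$)
$q = 39$ ($q = \left(6 + 7\right) 3 = 13 \cdot 3 = 39$)
$K{\left(4 \right)} q = \left(11 + 4^{2} - 12\right) 39 = \left(11 + 16 - 12\right) 39 = 15 \cdot 39 = 585$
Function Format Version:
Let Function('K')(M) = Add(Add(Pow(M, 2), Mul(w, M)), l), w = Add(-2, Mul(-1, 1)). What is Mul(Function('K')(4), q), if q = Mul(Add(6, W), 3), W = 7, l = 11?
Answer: 585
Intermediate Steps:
w = -3 (w = Add(-2, -1) = -3)
Function('K')(M) = Add(11, Pow(M, 2), Mul(-3, M)) (Function('K')(M) = Add(Add(Pow(M, 2), Mul(-3, M)), 11) = Add(11, Pow(M, 2), Mul(-3, M)))
q = 39 (q = Mul(Add(6, 7), 3) = Mul(13, 3) = 39)
Mul(Function('K')(4), q) = Mul(Add(11, Pow(4, 2), Mul(-3, 4)), 39) = Mul(Add(11, 16, -12), 39) = Mul(15, 39) = 585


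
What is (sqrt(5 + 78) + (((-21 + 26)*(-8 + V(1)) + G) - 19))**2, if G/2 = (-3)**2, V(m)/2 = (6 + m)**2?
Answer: (449 + sqrt(83))**2 ≈ 2.0987e+5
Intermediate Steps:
V(m) = 2*(6 + m)**2
G = 18 (G = 2*(-3)**2 = 2*9 = 18)
(sqrt(5 + 78) + (((-21 + 26)*(-8 + V(1)) + G) - 19))**2 = (sqrt(5 + 78) + (((-21 + 26)*(-8 + 2*(6 + 1)**2) + 18) - 19))**2 = (sqrt(83) + ((5*(-8 + 2*7**2) + 18) - 19))**2 = (sqrt(83) + ((5*(-8 + 2*49) + 18) - 19))**2 = (sqrt(83) + ((5*(-8 + 98) + 18) - 19))**2 = (sqrt(83) + ((5*90 + 18) - 19))**2 = (sqrt(83) + ((450 + 18) - 19))**2 = (sqrt(83) + (468 - 19))**2 = (sqrt(83) + 449)**2 = (449 + sqrt(83))**2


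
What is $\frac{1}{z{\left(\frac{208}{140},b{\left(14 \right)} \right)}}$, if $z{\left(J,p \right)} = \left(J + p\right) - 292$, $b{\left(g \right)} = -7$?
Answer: $- \frac{35}{10413} \approx -0.0033612$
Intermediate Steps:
$z{\left(J,p \right)} = -292 + J + p$
$\frac{1}{z{\left(\frac{208}{140},b{\left(14 \right)} \right)}} = \frac{1}{-292 + \frac{208}{140} - 7} = \frac{1}{-292 + 208 \cdot \frac{1}{140} - 7} = \frac{1}{-292 + \frac{52}{35} - 7} = \frac{1}{- \frac{10413}{35}} = - \frac{35}{10413}$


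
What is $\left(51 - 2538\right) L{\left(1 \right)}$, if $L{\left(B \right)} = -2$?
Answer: $4974$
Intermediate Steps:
$\left(51 - 2538\right) L{\left(1 \right)} = \left(51 - 2538\right) \left(-2\right) = \left(-2487\right) \left(-2\right) = 4974$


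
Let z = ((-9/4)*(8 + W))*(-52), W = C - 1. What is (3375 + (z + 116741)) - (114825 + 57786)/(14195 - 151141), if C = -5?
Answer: 16481623711/136946 ≈ 1.2035e+5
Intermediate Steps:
W = -6 (W = -5 - 1 = -6)
z = 234 (z = ((-9/4)*(8 - 6))*(-52) = (-9*¼*2)*(-52) = -9/4*2*(-52) = -9/2*(-52) = 234)
(3375 + (z + 116741)) - (114825 + 57786)/(14195 - 151141) = (3375 + (234 + 116741)) - (114825 + 57786)/(14195 - 151141) = (3375 + 116975) - 172611/(-136946) = 120350 - 172611*(-1)/136946 = 120350 - 1*(-172611/136946) = 120350 + 172611/136946 = 16481623711/136946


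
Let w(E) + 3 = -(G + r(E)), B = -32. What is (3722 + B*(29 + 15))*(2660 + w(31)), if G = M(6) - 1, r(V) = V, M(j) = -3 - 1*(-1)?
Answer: 6083506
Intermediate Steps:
M(j) = -2 (M(j) = -3 + 1 = -2)
G = -3 (G = -2 - 1 = -3)
w(E) = -E (w(E) = -3 - (-3 + E) = -3 + (3 - E) = -E)
(3722 + B*(29 + 15))*(2660 + w(31)) = (3722 - 32*(29 + 15))*(2660 - 1*31) = (3722 - 32*44)*(2660 - 31) = (3722 - 1408)*2629 = 2314*2629 = 6083506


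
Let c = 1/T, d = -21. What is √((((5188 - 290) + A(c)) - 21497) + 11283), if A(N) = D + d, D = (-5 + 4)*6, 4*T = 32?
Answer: I*√5343 ≈ 73.096*I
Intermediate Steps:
T = 8 (T = (¼)*32 = 8)
D = -6 (D = -1*6 = -6)
c = ⅛ (c = 1/8 = ⅛ ≈ 0.12500)
A(N) = -27 (A(N) = -6 - 21 = -27)
√((((5188 - 290) + A(c)) - 21497) + 11283) = √((((5188 - 290) - 27) - 21497) + 11283) = √(((4898 - 27) - 21497) + 11283) = √((4871 - 21497) + 11283) = √(-16626 + 11283) = √(-5343) = I*√5343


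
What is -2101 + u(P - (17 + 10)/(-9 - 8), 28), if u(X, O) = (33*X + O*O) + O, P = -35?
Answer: -40657/17 ≈ -2391.6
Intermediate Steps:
u(X, O) = O + O² + 33*X (u(X, O) = (33*X + O²) + O = (O² + 33*X) + O = O + O² + 33*X)
-2101 + u(P - (17 + 10)/(-9 - 8), 28) = -2101 + (28 + 28² + 33*(-35 - (17 + 10)/(-9 - 8))) = -2101 + (28 + 784 + 33*(-35 - 27/(-17))) = -2101 + (28 + 784 + 33*(-35 - 27*(-1)/17)) = -2101 + (28 + 784 + 33*(-35 - 1*(-27/17))) = -2101 + (28 + 784 + 33*(-35 + 27/17)) = -2101 + (28 + 784 + 33*(-568/17)) = -2101 + (28 + 784 - 18744/17) = -2101 - 4940/17 = -40657/17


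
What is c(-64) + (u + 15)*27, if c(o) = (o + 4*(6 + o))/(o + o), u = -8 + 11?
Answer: 7813/16 ≈ 488.31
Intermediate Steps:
u = 3
c(o) = (24 + 5*o)/(2*o) (c(o) = (o + (24 + 4*o))/((2*o)) = (24 + 5*o)*(1/(2*o)) = (24 + 5*o)/(2*o))
c(-64) + (u + 15)*27 = (5/2 + 12/(-64)) + (3 + 15)*27 = (5/2 + 12*(-1/64)) + 18*27 = (5/2 - 3/16) + 486 = 37/16 + 486 = 7813/16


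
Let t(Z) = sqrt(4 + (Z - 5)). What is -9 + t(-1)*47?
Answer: -9 + 47*I*sqrt(2) ≈ -9.0 + 66.468*I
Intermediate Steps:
t(Z) = sqrt(-1 + Z) (t(Z) = sqrt(4 + (-5 + Z)) = sqrt(-1 + Z))
-9 + t(-1)*47 = -9 + sqrt(-1 - 1)*47 = -9 + sqrt(-2)*47 = -9 + (I*sqrt(2))*47 = -9 + 47*I*sqrt(2)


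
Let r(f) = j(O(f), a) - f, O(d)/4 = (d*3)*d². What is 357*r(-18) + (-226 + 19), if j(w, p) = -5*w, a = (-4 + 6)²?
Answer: 124927659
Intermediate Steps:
O(d) = 12*d³ (O(d) = 4*((d*3)*d²) = 4*((3*d)*d²) = 4*(3*d³) = 12*d³)
a = 4 (a = 2² = 4)
r(f) = -f - 60*f³ (r(f) = -60*f³ - f = -f - 60*f³)
357*r(-18) + (-226 + 19) = 357*(-1*(-18) - 60*(-18)³) + (-226 + 19) = 357*(18 - 60*(-5832)) - 207 = 357*(18 + 349920) - 207 = 357*349938 - 207 = 124927866 - 207 = 124927659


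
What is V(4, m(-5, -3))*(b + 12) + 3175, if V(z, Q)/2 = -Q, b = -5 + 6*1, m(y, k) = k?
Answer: 3253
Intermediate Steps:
b = 1 (b = -5 + 6 = 1)
V(z, Q) = -2*Q (V(z, Q) = 2*(-Q) = -2*Q)
V(4, m(-5, -3))*(b + 12) + 3175 = (-2*(-3))*(1 + 12) + 3175 = 6*13 + 3175 = 78 + 3175 = 3253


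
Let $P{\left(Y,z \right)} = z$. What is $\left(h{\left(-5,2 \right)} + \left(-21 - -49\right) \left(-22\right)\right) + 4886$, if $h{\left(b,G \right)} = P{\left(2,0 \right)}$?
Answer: $4270$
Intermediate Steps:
$h{\left(b,G \right)} = 0$
$\left(h{\left(-5,2 \right)} + \left(-21 - -49\right) \left(-22\right)\right) + 4886 = \left(0 + \left(-21 - -49\right) \left(-22\right)\right) + 4886 = \left(0 + \left(-21 + 49\right) \left(-22\right)\right) + 4886 = \left(0 + 28 \left(-22\right)\right) + 4886 = \left(0 - 616\right) + 4886 = -616 + 4886 = 4270$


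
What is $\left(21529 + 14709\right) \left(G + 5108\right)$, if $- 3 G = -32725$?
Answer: $\frac{1741199662}{3} \approx 5.804 \cdot 10^{8}$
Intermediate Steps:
$G = \frac{32725}{3}$ ($G = \left(- \frac{1}{3}\right) \left(-32725\right) = \frac{32725}{3} \approx 10908.0$)
$\left(21529 + 14709\right) \left(G + 5108\right) = \left(21529 + 14709\right) \left(\frac{32725}{3} + 5108\right) = 36238 \cdot \frac{48049}{3} = \frac{1741199662}{3}$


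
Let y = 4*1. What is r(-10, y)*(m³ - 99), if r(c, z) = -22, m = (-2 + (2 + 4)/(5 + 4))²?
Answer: 1497650/729 ≈ 2054.4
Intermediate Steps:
y = 4
m = 16/9 (m = (-2 + 6/9)² = (-2 + 6*(⅑))² = (-2 + ⅔)² = (-4/3)² = 16/9 ≈ 1.7778)
r(-10, y)*(m³ - 99) = -22*((16/9)³ - 99) = -22*(4096/729 - 99) = -22*(-68075/729) = 1497650/729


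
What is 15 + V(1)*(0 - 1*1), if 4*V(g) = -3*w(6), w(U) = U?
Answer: 39/2 ≈ 19.500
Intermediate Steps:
V(g) = -9/2 (V(g) = (-3*6)/4 = (1/4)*(-18) = -9/2)
15 + V(1)*(0 - 1*1) = 15 - 9*(0 - 1*1)/2 = 15 - 9*(0 - 1)/2 = 15 - 9/2*(-1) = 15 + 9/2 = 39/2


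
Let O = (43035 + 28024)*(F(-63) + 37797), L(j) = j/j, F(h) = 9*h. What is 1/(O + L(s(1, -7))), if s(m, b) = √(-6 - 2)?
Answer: 1/2645526571 ≈ 3.7800e-10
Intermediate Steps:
s(m, b) = 2*I*√2 (s(m, b) = √(-8) = 2*I*√2)
L(j) = 1
O = 2645526570 (O = (43035 + 28024)*(9*(-63) + 37797) = 71059*(-567 + 37797) = 71059*37230 = 2645526570)
1/(O + L(s(1, -7))) = 1/(2645526570 + 1) = 1/2645526571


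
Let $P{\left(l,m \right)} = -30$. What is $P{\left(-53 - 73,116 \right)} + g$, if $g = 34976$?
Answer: $34946$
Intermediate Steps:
$P{\left(-53 - 73,116 \right)} + g = -30 + 34976 = 34946$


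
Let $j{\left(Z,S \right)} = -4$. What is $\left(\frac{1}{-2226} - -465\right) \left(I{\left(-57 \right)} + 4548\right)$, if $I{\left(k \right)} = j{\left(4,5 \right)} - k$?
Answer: $\frac{4762444489}{2226} \approx 2.1395 \cdot 10^{6}$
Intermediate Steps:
$I{\left(k \right)} = -4 - k$
$\left(\frac{1}{-2226} - -465\right) \left(I{\left(-57 \right)} + 4548\right) = \left(\frac{1}{-2226} - -465\right) \left(\left(-4 - -57\right) + 4548\right) = \left(- \frac{1}{2226} + \left(-1037 + 1502\right)\right) \left(\left(-4 + 57\right) + 4548\right) = \left(- \frac{1}{2226} + 465\right) \left(53 + 4548\right) = \frac{1035089}{2226} \cdot 4601 = \frac{4762444489}{2226}$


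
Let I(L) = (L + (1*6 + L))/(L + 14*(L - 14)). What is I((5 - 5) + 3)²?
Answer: 144/22801 ≈ 0.0063155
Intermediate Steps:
I(L) = (6 + 2*L)/(-196 + 15*L) (I(L) = (L + (6 + L))/(L + 14*(-14 + L)) = (6 + 2*L)/(L + (-196 + 14*L)) = (6 + 2*L)/(-196 + 15*L))
I((5 - 5) + 3)² = (2*(3 + ((5 - 5) + 3))/(-196 + 15*((5 - 5) + 3)))² = (2*(3 + (0 + 3))/(-196 + 15*(0 + 3)))² = (2*(3 + 3)/(-196 + 15*3))² = (2*6/(-196 + 45))² = (2*6/(-151))² = (2*(-1/151)*6)² = (-12/151)² = 144/22801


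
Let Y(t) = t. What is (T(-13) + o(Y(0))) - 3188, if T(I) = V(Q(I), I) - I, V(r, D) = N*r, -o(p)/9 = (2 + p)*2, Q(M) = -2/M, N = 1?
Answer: -41741/13 ≈ -3210.8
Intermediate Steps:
o(p) = -36 - 18*p (o(p) = -9*(2 + p)*2 = -9*(4 + 2*p) = -36 - 18*p)
V(r, D) = r (V(r, D) = 1*r = r)
T(I) = -I - 2/I (T(I) = -2/I - I = -I - 2/I)
(T(-13) + o(Y(0))) - 3188 = ((-1*(-13) - 2/(-13)) + (-36 - 18*0)) - 3188 = ((13 - 2*(-1/13)) + (-36 + 0)) - 3188 = ((13 + 2/13) - 36) - 3188 = (171/13 - 36) - 3188 = -297/13 - 3188 = -41741/13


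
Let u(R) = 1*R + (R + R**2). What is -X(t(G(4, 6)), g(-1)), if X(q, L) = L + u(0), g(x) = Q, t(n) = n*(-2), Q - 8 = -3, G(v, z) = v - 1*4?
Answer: -5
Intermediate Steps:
G(v, z) = -4 + v (G(v, z) = v - 4 = -4 + v)
Q = 5 (Q = 8 - 3 = 5)
t(n) = -2*n
g(x) = 5
u(R) = R**2 + 2*R (u(R) = R + (R + R**2) = R**2 + 2*R)
X(q, L) = L (X(q, L) = L + 0*(2 + 0) = L + 0*2 = L + 0 = L)
-X(t(G(4, 6)), g(-1)) = -1*5 = -5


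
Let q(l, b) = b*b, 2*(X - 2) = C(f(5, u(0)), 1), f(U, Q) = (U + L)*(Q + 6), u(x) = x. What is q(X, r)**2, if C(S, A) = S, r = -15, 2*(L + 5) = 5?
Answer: 50625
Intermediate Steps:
L = -5/2 (L = -5 + (1/2)*5 = -5 + 5/2 = -5/2 ≈ -2.5000)
f(U, Q) = (6 + Q)*(-5/2 + U) (f(U, Q) = (U - 5/2)*(Q + 6) = (-5/2 + U)*(6 + Q) = (6 + Q)*(-5/2 + U))
X = 19/2 (X = 2 + (-15 + 6*5 - 5/2*0 + 0*5)/2 = 2 + (-15 + 30 + 0 + 0)/2 = 2 + (1/2)*15 = 2 + 15/2 = 19/2 ≈ 9.5000)
q(l, b) = b**2
q(X, r)**2 = ((-15)**2)**2 = 225**2 = 50625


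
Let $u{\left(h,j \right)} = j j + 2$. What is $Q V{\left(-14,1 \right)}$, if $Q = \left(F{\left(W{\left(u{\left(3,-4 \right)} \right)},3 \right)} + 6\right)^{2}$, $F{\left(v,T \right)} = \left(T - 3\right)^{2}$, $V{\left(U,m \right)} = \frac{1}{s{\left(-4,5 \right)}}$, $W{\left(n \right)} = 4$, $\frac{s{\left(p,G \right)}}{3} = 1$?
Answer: $12$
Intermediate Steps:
$u{\left(h,j \right)} = 2 + j^{2}$ ($u{\left(h,j \right)} = j^{2} + 2 = 2 + j^{2}$)
$s{\left(p,G \right)} = 3$ ($s{\left(p,G \right)} = 3 \cdot 1 = 3$)
$V{\left(U,m \right)} = \frac{1}{3}$
$F{\left(v,T \right)} = \left(-3 + T\right)^{2}$
$Q = 36$ ($Q = \left(\left(-3 + 3\right)^{2} + 6\right)^{2} = \left(0^{2} + 6\right)^{2} = \left(0 + 6\right)^{2} = 6^{2} = 36$)
$Q V{\left(-14,1 \right)} = 36 \cdot \frac{1}{3} = 12$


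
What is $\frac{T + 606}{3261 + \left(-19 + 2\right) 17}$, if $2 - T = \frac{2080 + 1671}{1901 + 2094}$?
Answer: $\frac{2425209}{11873140} \approx 0.20426$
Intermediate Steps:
$T = \frac{4239}{3995}$ ($T = 2 - \frac{2080 + 1671}{1901 + 2094} = 2 - \frac{3751}{3995} = \frac{4239}{3995} \approx 1.0611$)
$\frac{T + 606}{3261 + \left(-19 + 2\right) 17} = \frac{\frac{4239}{3995} + 606}{3261 + \left(-19 + 2\right) 17} = \frac{2425209}{3995 \left(3261 - 289\right)} = \frac{2425209}{3995 \cdot 2972} = \frac{2425209}{3995} \cdot \frac{1}{2972} = \frac{2425209}{11873140}$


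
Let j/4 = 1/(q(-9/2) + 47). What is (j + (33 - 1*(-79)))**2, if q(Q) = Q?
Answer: 90782784/7225 ≈ 12565.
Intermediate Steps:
j = 8/85 (j = 4/(-9/2 + 47) = 4/(85/2) = 4*(2/85) = 8/85 ≈ 0.094118)
(j + (33 - 1*(-79)))**2 = (8/85 + (33 - 1*(-79)))**2 = (8/85 + (33 + 79))**2 = (8/85 + 112)**2 = (9528/85)**2 = 90782784/7225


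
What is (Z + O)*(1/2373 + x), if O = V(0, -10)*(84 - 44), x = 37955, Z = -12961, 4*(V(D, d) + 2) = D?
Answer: -55931741136/113 ≈ -4.9497e+8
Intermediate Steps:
V(D, d) = -2 + D/4
O = -80 (O = (-2 + (1/4)*0)*(84 - 44) = (-2 + 0)*40 = -2*40 = -80)
(Z + O)*(1/2373 + x) = (-12961 - 80)*(1/2373 + 37955) = -13041*(1/2373 + 37955) = -13041*90067216/2373 = -55931741136/113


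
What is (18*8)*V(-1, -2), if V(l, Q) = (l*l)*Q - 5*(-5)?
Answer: 3312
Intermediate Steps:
V(l, Q) = 25 + Q*l² (V(l, Q) = l²*Q + 25 = Q*l² + 25 = 25 + Q*l²)
(18*8)*V(-1, -2) = (18*8)*(25 - 2*(-1)²) = 144*(25 - 2*1) = 144*(25 - 2) = 144*23 = 3312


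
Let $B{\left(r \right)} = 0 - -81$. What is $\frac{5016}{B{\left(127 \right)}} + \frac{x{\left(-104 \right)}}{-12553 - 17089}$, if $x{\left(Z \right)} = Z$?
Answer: $\frac{24782116}{400167} \approx 61.929$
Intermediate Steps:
$B{\left(r \right)} = 81$ ($B{\left(r \right)} = 0 + 81 = 81$)
$\frac{5016}{B{\left(127 \right)}} + \frac{x{\left(-104 \right)}}{-12553 - 17089} = \frac{5016}{81} - \frac{104}{-12553 - 17089} = 5016 \cdot \frac{1}{81} - \frac{104}{-29642} = \frac{1672}{27} - - \frac{52}{14821} = \frac{1672}{27} + \frac{52}{14821} = \frac{24782116}{400167}$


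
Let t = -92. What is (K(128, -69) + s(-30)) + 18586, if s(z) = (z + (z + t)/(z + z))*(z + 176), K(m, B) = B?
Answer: 216508/15 ≈ 14434.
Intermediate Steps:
s(z) = (176 + z)*(z + (-92 + z)/(2*z)) (s(z) = (z + (z - 92)/(z + z))*(z + 176) = (z + (-92 + z)/((2*z)))*(176 + z) = (z + (-92 + z)*(1/(2*z)))*(176 + z) = (z + (-92 + z)/(2*z))*(176 + z) = (176 + z)*(z + (-92 + z)/(2*z)))
(K(128, -69) + s(-30)) + 18586 = (-69 + (42 + (-30)² - 8096/(-30) + (353/2)*(-30))) + 18586 = (-69 + (42 + 900 - 8096*(-1/30) - 5295)) + 18586 = (-69 + (42 + 900 + 4048/15 - 5295)) + 18586 = (-69 - 61247/15) + 18586 = -62282/15 + 18586 = 216508/15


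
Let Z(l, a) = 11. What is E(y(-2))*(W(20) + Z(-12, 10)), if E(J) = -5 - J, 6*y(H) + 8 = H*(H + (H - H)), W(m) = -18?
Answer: 91/3 ≈ 30.333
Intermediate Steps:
y(H) = -4/3 + H²/6 (y(H) = -4/3 + (H*(H + (H - H)))/6 = -4/3 + (H*(H + 0))/6 = -4/3 + (H*H)/6 = -4/3 + H²/6)
E(y(-2))*(W(20) + Z(-12, 10)) = (-5 - (-4/3 + (⅙)*(-2)²))*(-18 + 11) = (-5 - (-4/3 + (⅙)*4))*(-7) = (-5 - (-4/3 + ⅔))*(-7) = (-5 - 1*(-⅔))*(-7) = (-5 + ⅔)*(-7) = -13/3*(-7) = 91/3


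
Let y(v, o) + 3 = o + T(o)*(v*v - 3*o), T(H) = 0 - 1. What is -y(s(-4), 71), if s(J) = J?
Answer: -265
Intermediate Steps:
T(H) = -1
y(v, o) = -3 - v**2 + 4*o (y(v, o) = -3 + (o - (v*v - 3*o)) = -3 + (o - (v**2 - 3*o)) = -3 + (o + (-v**2 + 3*o)) = -3 + (-v**2 + 4*o) = -3 - v**2 + 4*o)
-y(s(-4), 71) = -(-3 - 1*(-4)**2 + 4*71) = -(-3 - 1*16 + 284) = -(-3 - 16 + 284) = -1*265 = -265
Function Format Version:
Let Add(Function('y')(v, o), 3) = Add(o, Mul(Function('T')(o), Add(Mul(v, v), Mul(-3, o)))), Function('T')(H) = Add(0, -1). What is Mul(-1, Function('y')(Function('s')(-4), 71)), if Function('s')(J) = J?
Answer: -265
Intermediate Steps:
Function('T')(H) = -1
Function('y')(v, o) = Add(-3, Mul(-1, Pow(v, 2)), Mul(4, o)) (Function('y')(v, o) = Add(-3, Add(o, Mul(-1, Add(Mul(v, v), Mul(-3, o))))) = Add(-3, Add(o, Mul(-1, Add(Pow(v, 2), Mul(-3, o))))) = Add(-3, Add(o, Add(Mul(-1, Pow(v, 2)), Mul(3, o)))) = Add(-3, Add(Mul(-1, Pow(v, 2)), Mul(4, o))) = Add(-3, Mul(-1, Pow(v, 2)), Mul(4, o)))
Mul(-1, Function('y')(Function('s')(-4), 71)) = Mul(-1, Add(-3, Mul(-1, Pow(-4, 2)), Mul(4, 71))) = Mul(-1, Add(-3, Mul(-1, 16), 284)) = Mul(-1, Add(-3, -16, 284)) = Mul(-1, 265) = -265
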